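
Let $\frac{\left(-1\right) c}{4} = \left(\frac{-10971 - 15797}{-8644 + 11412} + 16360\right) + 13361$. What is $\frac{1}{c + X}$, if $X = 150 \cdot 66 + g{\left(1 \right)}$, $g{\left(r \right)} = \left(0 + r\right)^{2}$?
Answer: $- \frac{173}{18847367} \approx -9.179 \cdot 10^{-6}$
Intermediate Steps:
$g{\left(r \right)} = r^{2}$
$X = 9901$ ($X = 150 \cdot 66 + 1^{2} = 9900 + 1 = 9901$)
$c = - \frac{20560240}{173}$ ($c = - 4 \left(\left(\frac{-10971 - 15797}{-8644 + 11412} + 16360\right) + 13361\right) = - 4 \left(\left(- \frac{26768}{2768} + 16360\right) + 13361\right) = - 4 \left(\left(\left(-26768\right) \frac{1}{2768} + 16360\right) + 13361\right) = - 4 \left(\left(- \frac{1673}{173} + 16360\right) + 13361\right) = - 4 \left(\frac{2828607}{173} + 13361\right) = \left(-4\right) \frac{5140060}{173} = - \frac{20560240}{173} \approx -1.1885 \cdot 10^{5}$)
$\frac{1}{c + X} = \frac{1}{- \frac{20560240}{173} + 9901} = \frac{1}{- \frac{18847367}{173}} = - \frac{173}{18847367}$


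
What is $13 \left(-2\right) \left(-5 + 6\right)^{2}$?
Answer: $-26$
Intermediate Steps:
$13 \left(-2\right) \left(-5 + 6\right)^{2} = - 26 \cdot 1^{2} = \left(-26\right) 1 = -26$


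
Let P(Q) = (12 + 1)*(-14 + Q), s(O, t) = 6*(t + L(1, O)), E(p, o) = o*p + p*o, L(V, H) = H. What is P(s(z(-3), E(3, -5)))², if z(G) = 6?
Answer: 4218916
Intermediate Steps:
E(p, o) = 2*o*p (E(p, o) = o*p + o*p = 2*o*p)
s(O, t) = 6*O + 6*t (s(O, t) = 6*(t + O) = 6*(O + t) = 6*O + 6*t)
P(Q) = -182 + 13*Q (P(Q) = 13*(-14 + Q) = -182 + 13*Q)
P(s(z(-3), E(3, -5)))² = (-182 + 13*(6*6 + 6*(2*(-5)*3)))² = (-182 + 13*(36 + 6*(-30)))² = (-182 + 13*(36 - 180))² = (-182 + 13*(-144))² = (-182 - 1872)² = (-2054)² = 4218916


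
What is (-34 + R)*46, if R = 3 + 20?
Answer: -506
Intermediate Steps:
R = 23
(-34 + R)*46 = (-34 + 23)*46 = -11*46 = -506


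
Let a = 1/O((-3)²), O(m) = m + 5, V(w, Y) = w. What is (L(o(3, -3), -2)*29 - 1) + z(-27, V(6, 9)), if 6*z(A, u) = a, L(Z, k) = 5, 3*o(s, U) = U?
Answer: 12097/84 ≈ 144.01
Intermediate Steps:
o(s, U) = U/3
O(m) = 5 + m
a = 1/14 (a = 1/(5 + (-3)²) = 1/(5 + 9) = 1/14 ≈ 0.071429)
z(A, u) = 1/84 (z(A, u) = (⅙)*(1/14) = 1/84)
(L(o(3, -3), -2)*29 - 1) + z(-27, V(6, 9)) = (5*29 - 1) + 1/84 = (145 - 1) + 1/84 = 144 + 1/84 = 12097/84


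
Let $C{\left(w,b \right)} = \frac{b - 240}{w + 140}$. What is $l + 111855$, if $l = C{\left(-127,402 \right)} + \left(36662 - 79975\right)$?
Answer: $\frac{891208}{13} \approx 68555.0$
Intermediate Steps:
$C{\left(w,b \right)} = \frac{-240 + b}{140 + w}$
$l = - \frac{562907}{13}$ ($l = \frac{-240 + 402}{140 - 127} + \left(36662 - 79975\right) = \frac{1}{13} \cdot 162 - 43313 = \frac{162}{13} - 43313 = - \frac{562907}{13} \approx -43301.0$)
$l + 111855 = - \frac{562907}{13} + 111855 = \frac{891208}{13}$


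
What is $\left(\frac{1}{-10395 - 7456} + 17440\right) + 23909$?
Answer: $\frac{738120998}{17851} \approx 41349.0$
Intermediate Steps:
$\left(\frac{1}{-10395 - 7456} + 17440\right) + 23909 = \left(\frac{1}{-17851} + 17440\right) + 23909 = \left(- \frac{1}{17851} + 17440\right) + 23909 = \frac{311321439}{17851} + 23909 = \frac{738120998}{17851}$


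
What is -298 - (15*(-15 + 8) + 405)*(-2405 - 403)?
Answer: 842102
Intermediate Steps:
-298 - (15*(-15 + 8) + 405)*(-2405 - 403) = -298 - (15*(-7) + 405)*(-2808) = -298 - (-105 + 405)*(-2808) = -298 - 300*(-2808) = -298 - 1*(-842400) = -298 + 842400 = 842102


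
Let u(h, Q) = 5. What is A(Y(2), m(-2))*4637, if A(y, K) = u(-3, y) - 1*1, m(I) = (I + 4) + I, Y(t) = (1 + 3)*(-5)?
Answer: 18548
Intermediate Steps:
Y(t) = -20 (Y(t) = 4*(-5) = -20)
m(I) = 4 + 2*I (m(I) = (4 + I) + I = 4 + 2*I)
A(y, K) = 4 (A(y, K) = 5 - 1*1 = 5 - 1 = 4)
A(Y(2), m(-2))*4637 = 4*4637 = 18548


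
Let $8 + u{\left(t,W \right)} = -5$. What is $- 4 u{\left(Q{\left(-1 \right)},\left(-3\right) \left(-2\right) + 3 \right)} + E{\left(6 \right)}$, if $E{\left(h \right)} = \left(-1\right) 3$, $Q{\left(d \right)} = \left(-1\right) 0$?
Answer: $49$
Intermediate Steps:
$Q{\left(d \right)} = 0$
$u{\left(t,W \right)} = -13$ ($u{\left(t,W \right)} = -8 - 5 = -13$)
$E{\left(h \right)} = -3$
$- 4 u{\left(Q{\left(-1 \right)},\left(-3\right) \left(-2\right) + 3 \right)} + E{\left(6 \right)} = \left(-4\right) \left(-13\right) - 3 = 52 - 3 = 49$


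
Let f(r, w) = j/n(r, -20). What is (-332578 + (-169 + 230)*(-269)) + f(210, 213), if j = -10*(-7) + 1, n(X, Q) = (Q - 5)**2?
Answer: -218116804/625 ≈ -3.4899e+5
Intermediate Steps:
n(X, Q) = (-5 + Q)**2
j = 71 (j = 70 + 1 = 71)
f(r, w) = 71/625 (f(r, w) = 71/((-5 - 20)**2) = 71/((-25)**2) = 71/625)
(-332578 + (-169 + 230)*(-269)) + f(210, 213) = (-332578 + (-169 + 230)*(-269)) + 71/625 = (-332578 + 61*(-269)) + 71/625 = (-332578 - 16409) + 71/625 = -348987 + 71/625 = -218116804/625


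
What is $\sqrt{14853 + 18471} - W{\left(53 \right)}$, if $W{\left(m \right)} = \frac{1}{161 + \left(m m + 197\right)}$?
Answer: $- \frac{1}{3167} + 2 \sqrt{8331} \approx 182.55$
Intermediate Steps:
$W{\left(m \right)} = \frac{1}{358 + m^{2}}$ ($W{\left(m \right)} = \frac{1}{161 + \left(m^{2} + 197\right)} = \frac{1}{161 + \left(197 + m^{2}\right)} = \frac{1}{358 + m^{2}}$)
$\sqrt{14853 + 18471} - W{\left(53 \right)} = \sqrt{14853 + 18471} - \frac{1}{358 + 53^{2}} = \sqrt{33324} - \frac{1}{358 + 2809} = 2 \sqrt{8331} - \frac{1}{3167} = - \frac{1}{3167} + 2 \sqrt{8331}$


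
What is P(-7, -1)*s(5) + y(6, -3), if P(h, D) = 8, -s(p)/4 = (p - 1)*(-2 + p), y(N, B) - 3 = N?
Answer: -375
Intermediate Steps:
y(N, B) = 3 + N
s(p) = -4*(-1 + p)*(-2 + p) (s(p) = -4*(p - 1)*(-2 + p) = -4*(-1 + p)*(-2 + p))
P(-7, -1)*s(5) + y(6, -3) = 8*(-8 - 4*5² + 12*5) + (3 + 6) = 8*(-8 - 4*25 + 60) + 9 = 8*(-8 - 100 + 60) + 9 = 8*(-48) + 9 = -384 + 9 = -375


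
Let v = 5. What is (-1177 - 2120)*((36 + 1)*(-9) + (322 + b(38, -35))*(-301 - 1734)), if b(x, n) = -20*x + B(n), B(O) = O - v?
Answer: -3205992909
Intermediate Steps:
B(O) = -5 + O (B(O) = O - 1*5 = O - 5 = -5 + O)
b(x, n) = -5 + n - 20*x (b(x, n) = -20*x + (-5 + n) = -5 + n - 20*x)
(-1177 - 2120)*((36 + 1)*(-9) + (322 + b(38, -35))*(-301 - 1734)) = (-1177 - 2120)*((36 + 1)*(-9) + (322 + (-5 - 35 - 20*38))*(-301 - 1734)) = -3297*(37*(-9) + (322 + (-5 - 35 - 760))*(-2035)) = -3297*(-333 + (322 - 800)*(-2035)) = -3297*(-333 - 478*(-2035)) = -3297*(-333 + 972730) = -3297*972397 = -3205992909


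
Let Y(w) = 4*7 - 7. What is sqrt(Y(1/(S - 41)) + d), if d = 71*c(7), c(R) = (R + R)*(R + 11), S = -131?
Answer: sqrt(17913) ≈ 133.84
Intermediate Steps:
c(R) = 2*R*(11 + R) (c(R) = (2*R)*(11 + R) = 2*R*(11 + R))
Y(w) = 21 (Y(w) = 28 - 7 = 21)
d = 17892 (d = 71*(2*7*(11 + 7)) = 71*(2*7*18) = 71*252 = 17892)
sqrt(Y(1/(S - 41)) + d) = sqrt(21 + 17892) = sqrt(17913)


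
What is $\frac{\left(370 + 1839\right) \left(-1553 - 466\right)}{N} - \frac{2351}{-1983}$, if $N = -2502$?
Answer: $\frac{983333855}{551274} \approx 1783.7$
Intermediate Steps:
$\frac{\left(370 + 1839\right) \left(-1553 - 466\right)}{N} - \frac{2351}{-1983} = \frac{\left(370 + 1839\right) \left(-1553 - 466\right)}{-2502} - \frac{2351}{-1983} = 2209 \left(-2019\right) \left(- \frac{1}{2502}\right) - - \frac{2351}{1983} = \left(-4459971\right) \left(- \frac{1}{2502}\right) + \frac{2351}{1983} = \frac{1486657}{834} + \frac{2351}{1983} = \frac{983333855}{551274}$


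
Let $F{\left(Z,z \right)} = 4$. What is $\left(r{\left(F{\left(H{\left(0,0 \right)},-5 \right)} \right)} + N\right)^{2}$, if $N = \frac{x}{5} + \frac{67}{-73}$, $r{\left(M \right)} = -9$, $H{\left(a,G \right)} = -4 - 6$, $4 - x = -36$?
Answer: $\frac{19600}{5329} \approx 3.678$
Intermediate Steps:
$x = 40$ ($x = 4 - -36 = 4 + 36 = 40$)
$H{\left(a,G \right)} = -10$ ($H{\left(a,G \right)} = -4 - 6 = -10$)
$N = \frac{517}{73}$ ($N = \frac{40}{5} + \frac{67}{-73} = 40 \cdot \frac{1}{5} + 67 \left(- \frac{1}{73}\right) = 8 - \frac{67}{73} = \frac{517}{73} \approx 7.0822$)
$\left(r{\left(F{\left(H{\left(0,0 \right)},-5 \right)} \right)} + N\right)^{2} = \left(-9 + \frac{517}{73}\right)^{2} = \left(- \frac{140}{73}\right)^{2} = \frac{19600}{5329}$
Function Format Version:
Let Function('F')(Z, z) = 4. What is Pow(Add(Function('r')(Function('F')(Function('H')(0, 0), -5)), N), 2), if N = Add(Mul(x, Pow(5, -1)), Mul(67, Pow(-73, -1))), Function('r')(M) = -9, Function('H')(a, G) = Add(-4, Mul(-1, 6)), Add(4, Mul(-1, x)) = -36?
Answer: Rational(19600, 5329) ≈ 3.6780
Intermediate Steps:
x = 40 (x = Add(4, Mul(-1, -36)) = Add(4, 36) = 40)
Function('H')(a, G) = -10 (Function('H')(a, G) = Add(-4, -6) = -10)
N = Rational(517, 73) (N = Add(Mul(40, Pow(5, -1)), Mul(67, Pow(-73, -1))) = Add(Mul(40, Rational(1, 5)), Mul(67, Rational(-1, 73))) = Add(8, Rational(-67, 73)) = Rational(517, 73) ≈ 7.0822)
Pow(Add(Function('r')(Function('F')(Function('H')(0, 0), -5)), N), 2) = Pow(Add(-9, Rational(517, 73)), 2) = Pow(Rational(-140, 73), 2) = Rational(19600, 5329)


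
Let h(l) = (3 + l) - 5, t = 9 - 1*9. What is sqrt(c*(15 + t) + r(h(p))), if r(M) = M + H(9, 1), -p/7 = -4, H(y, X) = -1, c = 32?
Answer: sqrt(505) ≈ 22.472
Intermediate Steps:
t = 0 (t = 9 - 9 = 0)
p = 28 (p = -7*(-4) = 28)
h(l) = -2 + l
r(M) = -1 + M (r(M) = M - 1 = -1 + M)
sqrt(c*(15 + t) + r(h(p))) = sqrt(32*(15 + 0) + (-1 + (-2 + 28))) = sqrt(32*15 + (-1 + 26)) = sqrt(480 + 25) = sqrt(505)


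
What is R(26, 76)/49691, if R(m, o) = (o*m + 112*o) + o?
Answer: 10564/49691 ≈ 0.21259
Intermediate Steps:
R(m, o) = 113*o + m*o (R(m, o) = (m*o + 112*o) + o = (112*o + m*o) + o = 113*o + m*o)
R(26, 76)/49691 = (76*(113 + 26))/49691 = (76*139)*(1/49691) = 10564*(1/49691) = 10564/49691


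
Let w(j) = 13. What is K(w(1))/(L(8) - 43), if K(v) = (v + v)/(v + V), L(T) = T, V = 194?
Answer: -26/7245 ≈ -0.0035887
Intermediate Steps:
K(v) = 2*v/(194 + v) (K(v) = (v + v)/(v + 194) = (2*v)/(194 + v) = 2*v/(194 + v))
K(w(1))/(L(8) - 43) = (2*13/(194 + 13))/(8 - 43) = (2*13/207)/(-35) = -2*13/(35*207) = -1/35*26/207 = -26/7245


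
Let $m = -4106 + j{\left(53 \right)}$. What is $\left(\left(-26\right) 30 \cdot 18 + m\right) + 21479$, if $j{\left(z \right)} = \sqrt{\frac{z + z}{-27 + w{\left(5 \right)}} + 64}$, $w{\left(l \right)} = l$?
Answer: $3333 + \frac{\sqrt{7161}}{11} \approx 3340.7$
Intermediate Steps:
$j{\left(z \right)} = \sqrt{64 - \frac{z}{11}}$ ($j{\left(z \right)} = \sqrt{\frac{z + z}{-27 + 5} + 64} = \sqrt{\frac{2 z}{-22} + 64} = \sqrt{2 z \left(- \frac{1}{22}\right) + 64} = \sqrt{- \frac{z}{11} + 64} = \sqrt{64 - \frac{z}{11}}$)
$m = -4106 + \frac{\sqrt{7161}}{11}$ ($m = -4106 + \frac{\sqrt{7744 - 583}}{11} = -4106 + \frac{\sqrt{7161}}{11} \approx -4098.3$)
$\left(\left(-26\right) 30 \cdot 18 + m\right) + 21479 = \left(\left(-26\right) 30 \cdot 18 - \left(4106 - \frac{\sqrt{7161}}{11}\right)\right) + 21479 = \left(\left(-780\right) 18 - \left(4106 - \frac{\sqrt{7161}}{11}\right)\right) + 21479 = \left(-14040 - \left(4106 - \frac{\sqrt{7161}}{11}\right)\right) + 21479 = \left(-18146 + \frac{\sqrt{7161}}{11}\right) + 21479 = 3333 + \frac{\sqrt{7161}}{11}$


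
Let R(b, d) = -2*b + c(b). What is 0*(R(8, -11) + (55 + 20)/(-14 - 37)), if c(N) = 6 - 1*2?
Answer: 0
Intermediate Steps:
c(N) = 4 (c(N) = 6 - 2 = 4)
R(b, d) = 4 - 2*b (R(b, d) = -2*b + 4 = 4 - 2*b)
0*(R(8, -11) + (55 + 20)/(-14 - 37)) = 0*((4 - 2*8) + (55 + 20)/(-14 - 37)) = 0*((4 - 16) + 75/(-51)) = 0*(-12 + 75*(-1/51)) = 0*(-12 - 25/17) = 0*(-229/17) = 0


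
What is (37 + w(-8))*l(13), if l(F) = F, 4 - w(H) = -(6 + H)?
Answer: 507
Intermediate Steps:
w(H) = 10 + H (w(H) = 4 - (-1)*(6 + H) = 4 - (-6 - H) = 4 + (6 + H) = 10 + H)
(37 + w(-8))*l(13) = (37 + (10 - 8))*13 = (37 + 2)*13 = 39*13 = 507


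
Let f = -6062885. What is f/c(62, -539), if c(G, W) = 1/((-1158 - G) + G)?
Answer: 7020820830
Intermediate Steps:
c(G, W) = -1/1158 (c(G, W) = 1/(-1158) = -1/1158)
f/c(62, -539) = -6062885/(-1/1158) = -6062885*(-1158) = 7020820830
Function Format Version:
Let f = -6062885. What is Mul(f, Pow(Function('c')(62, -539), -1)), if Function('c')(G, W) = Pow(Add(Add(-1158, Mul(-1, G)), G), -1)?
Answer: 7020820830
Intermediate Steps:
Function('c')(G, W) = Rational(-1, 1158) (Function('c')(G, W) = Pow(-1158, -1) = Rational(-1, 1158))
Mul(f, Pow(Function('c')(62, -539), -1)) = Mul(-6062885, Pow(Rational(-1, 1158), -1)) = Mul(-6062885, -1158) = 7020820830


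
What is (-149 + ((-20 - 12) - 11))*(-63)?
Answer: 12096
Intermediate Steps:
(-149 + ((-20 - 12) - 11))*(-63) = (-149 + (-32 - 11))*(-63) = (-149 - 43)*(-63) = -192*(-63) = 12096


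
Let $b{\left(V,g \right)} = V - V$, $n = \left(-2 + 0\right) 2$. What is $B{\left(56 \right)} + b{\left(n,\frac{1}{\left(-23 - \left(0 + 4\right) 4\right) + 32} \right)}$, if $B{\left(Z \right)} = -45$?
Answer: $-45$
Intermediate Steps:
$n = -4$ ($n = \left(-2\right) 2 = -4$)
$b{\left(V,g \right)} = 0$
$B{\left(56 \right)} + b{\left(n,\frac{1}{\left(-23 - \left(0 + 4\right) 4\right) + 32} \right)} = -45 + 0 = -45$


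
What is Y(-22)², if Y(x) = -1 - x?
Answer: 441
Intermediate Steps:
Y(-22)² = (-1 - 1*(-22))² = (-1 + 22)² = 21² = 441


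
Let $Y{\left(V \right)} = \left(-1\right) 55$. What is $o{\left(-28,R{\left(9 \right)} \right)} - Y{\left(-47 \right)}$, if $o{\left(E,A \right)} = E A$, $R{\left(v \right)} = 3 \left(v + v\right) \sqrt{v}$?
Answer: $-4481$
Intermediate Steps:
$R{\left(v \right)} = 6 v^{\frac{3}{2}}$ ($R{\left(v \right)} = 3 \cdot 2 v \sqrt{v} = 6 v \sqrt{v} = 6 v^{\frac{3}{2}}$)
$Y{\left(V \right)} = -55$
$o{\left(E,A \right)} = A E$
$o{\left(-28,R{\left(9 \right)} \right)} - Y{\left(-47 \right)} = 6 \cdot 9^{\frac{3}{2}} \left(-28\right) - -55 = 6 \cdot 27 \left(-28\right) + 55 = 162 \left(-28\right) + 55 = -4536 + 55 = -4481$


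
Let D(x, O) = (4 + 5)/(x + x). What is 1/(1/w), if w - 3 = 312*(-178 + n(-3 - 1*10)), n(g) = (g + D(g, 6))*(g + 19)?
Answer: -80517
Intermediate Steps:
D(x, O) = 9/(2*x) (D(x, O) = 9/((2*x)) = 9*(1/(2*x)) = 9/(2*x))
n(g) = (19 + g)*(g + 9/(2*g)) (n(g) = (g + 9/(2*g))*(g + 19) = (g + 9/(2*g))*(19 + g) = (19 + g)*(g + 9/(2*g)))
w = -80517 (w = 3 + 312*(-178 + (9/2 + (-3 - 1*10)² + 19*(-3 - 1*10) + 171/(2*(-3 - 1*10)))) = 3 + 312*(-178 + (9/2 + (-3 - 10)² + 19*(-3 - 10) + 171/(2*(-3 - 10)))) = 3 + 312*(-178 + (9/2 + (-13)² + 19*(-13) + (171/2)/(-13))) = 3 + 312*(-178 + (9/2 + 169 - 247 + (171/2)*(-1/13))) = 3 + 312*(-178 + (9/2 + 169 - 247 - 171/26)) = 3 + 312*(-178 - 1041/13) = 3 + 312*(-3355/13) = 3 - 80520 = -80517)
1/(1/w) = 1/(1/(-80517)) = 1/(-1/80517) = -80517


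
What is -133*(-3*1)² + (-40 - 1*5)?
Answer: -1242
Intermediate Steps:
-133*(-3*1)² + (-40 - 1*5) = -133*(-3)² + (-40 - 5) = -133*9 - 45 = -1197 - 45 = -1242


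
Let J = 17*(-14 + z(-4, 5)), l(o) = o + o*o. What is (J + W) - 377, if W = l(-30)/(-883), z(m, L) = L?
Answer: -468860/883 ≈ -530.99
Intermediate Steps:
l(o) = o + o²
W = -870/883 (W = -30*(1 - 30)/(-883) = -30*(-29)*(-1/883) = 870*(-1/883) = -870/883 ≈ -0.98528)
J = -153 (J = 17*(-14 + 5) = 17*(-9) = -153)
(J + W) - 377 = (-153 - 870/883) - 377 = -135969/883 - 377 = -468860/883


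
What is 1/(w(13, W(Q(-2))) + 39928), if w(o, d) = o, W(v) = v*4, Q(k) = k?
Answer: 1/39941 ≈ 2.5037e-5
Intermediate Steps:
W(v) = 4*v
1/(w(13, W(Q(-2))) + 39928) = 1/(13 + 39928) = 1/39941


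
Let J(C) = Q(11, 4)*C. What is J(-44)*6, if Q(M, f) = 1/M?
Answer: -24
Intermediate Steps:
J(C) = C/11
J(-44)*6 = ((1/11)*(-44))*6 = -4*6 = -24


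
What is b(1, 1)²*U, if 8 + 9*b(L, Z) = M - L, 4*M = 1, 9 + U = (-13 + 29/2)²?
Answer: -1225/192 ≈ -6.3802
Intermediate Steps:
U = -27/4 (U = -9 + (-13 + 29/2)² = -9 + (3/2)² = -9 + 9/4 = -27/4 ≈ -6.7500)
M = ¼ (M = (¼)*1 = ¼ ≈ 0.25000)
b(L, Z) = -31/36 - L/9 (b(L, Z) = -8/9 + (¼ - L)/9 = -8/9 + (1/36 - L/9) = -31/36 - L/9)
b(1, 1)²*U = (-31/36 - ⅑*1)²*(-27/4) = (-31/36 - ⅑)²*(-27/4) = (-35/36)²*(-27/4) = (1225/1296)*(-27/4) = -1225/192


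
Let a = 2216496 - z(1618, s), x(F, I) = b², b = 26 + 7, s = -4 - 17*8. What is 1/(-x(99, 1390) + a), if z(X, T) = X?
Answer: 1/2213789 ≈ 4.5171e-7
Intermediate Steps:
s = -140 (s = -4 - 136 = -140)
b = 33
x(F, I) = 1089 (x(F, I) = 33² = 1089)
a = 2214878 (a = 2216496 - 1*1618 = 2216496 - 1618 = 2214878)
1/(-x(99, 1390) + a) = 1/(-1*1089 + 2214878) = 1/(-1089 + 2214878) = 1/2213789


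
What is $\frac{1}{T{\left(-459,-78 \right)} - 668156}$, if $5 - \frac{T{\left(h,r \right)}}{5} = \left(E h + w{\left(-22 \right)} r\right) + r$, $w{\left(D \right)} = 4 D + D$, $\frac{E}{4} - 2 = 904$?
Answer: $\frac{1}{7606439} \approx 1.3147 \cdot 10^{-7}$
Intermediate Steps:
$E = 3624$ ($E = 8 + 4 \cdot 904 = 8 + 3616 = 3624$)
$w{\left(D \right)} = 5 D$
$T{\left(h,r \right)} = 25 - 18120 h + 545 r$ ($T{\left(h,r \right)} = 25 - 5 \left(\left(3624 h + 5 \left(-22\right) r\right) + r\right) = 25 - 5 \left(\left(3624 h - 110 r\right) + r\right) = 25 - 5 \left(\left(- 110 r + 3624 h\right) + r\right) = 25 - 5 \left(- 109 r + 3624 h\right) = 25 - \left(- 545 r + 18120 h\right) = 25 - 18120 h + 545 r$)
$\frac{1}{T{\left(-459,-78 \right)} - 668156} = \frac{1}{\left(25 - -8317080 + 545 \left(-78\right)\right) - 668156} = \frac{1}{\left(25 + 8317080 - 42510\right) - 668156} = \frac{1}{8274595 - 668156} = \frac{1}{7606439}$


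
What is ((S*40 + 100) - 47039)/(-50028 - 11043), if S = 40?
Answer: 15113/20357 ≈ 0.74240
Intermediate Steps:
((S*40 + 100) - 47039)/(-50028 - 11043) = ((40*40 + 100) - 47039)/(-50028 - 11043) = ((1600 + 100) - 47039)/(-61071) = (1700 - 47039)*(-1/61071) = -45339*(-1/61071) = 15113/20357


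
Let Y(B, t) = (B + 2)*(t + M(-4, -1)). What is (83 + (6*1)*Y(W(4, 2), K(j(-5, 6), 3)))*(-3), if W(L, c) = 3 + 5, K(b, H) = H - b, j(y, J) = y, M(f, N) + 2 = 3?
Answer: -1869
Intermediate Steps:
M(f, N) = 1 (M(f, N) = -2 + 3 = 1)
W(L, c) = 8
Y(B, t) = (1 + t)*(2 + B) (Y(B, t) = (B + 2)*(t + 1) = (2 + B)*(1 + t) = (1 + t)*(2 + B))
(83 + (6*1)*Y(W(4, 2), K(j(-5, 6), 3)))*(-3) = (83 + (6*1)*(2 + 8 + 2*(3 - 1*(-5)) + 8*(3 - 1*(-5))))*(-3) = (83 + 6*(2 + 8 + 2*(3 + 5) + 8*(3 + 5)))*(-3) = (83 + 6*(2 + 8 + 2*8 + 8*8))*(-3) = (83 + 6*(2 + 8 + 16 + 64))*(-3) = (83 + 6*90)*(-3) = (83 + 540)*(-3) = 623*(-3) = -1869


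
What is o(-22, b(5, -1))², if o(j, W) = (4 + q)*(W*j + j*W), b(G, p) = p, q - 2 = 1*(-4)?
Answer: 7744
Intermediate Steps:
q = -2 (q = 2 + 1*(-4) = 2 - 4 = -2)
o(j, W) = 4*W*j (o(j, W) = (4 - 2)*(W*j + j*W) = 2*(W*j + W*j) = 2*(2*W*j) = 4*W*j)
o(-22, b(5, -1))² = (4*(-1)*(-22))² = 88² = 7744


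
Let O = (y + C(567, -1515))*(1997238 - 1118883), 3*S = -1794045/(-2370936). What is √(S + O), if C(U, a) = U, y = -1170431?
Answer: I*√1444059623813093077506270/1185468 ≈ 1.0137e+6*I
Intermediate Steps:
S = 598015/2370936 (S = (-1794045/(-2370936))/3 = (-1794045*(-1/2370936))/3 = (⅓)*(598015/790312) = 598015/2370936 ≈ 0.25223)
O = -1027555893720 (O = (-1170431 + 567)*(1997238 - 1118883) = -1169864*878355 = -1027555893720)
√(S + O) = √(598015/2370936 - 1027555893720) = √(-2436269260432323905/2370936) = I*√1444059623813093077506270/1185468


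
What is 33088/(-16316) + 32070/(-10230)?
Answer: -7181203/1390939 ≈ -5.1628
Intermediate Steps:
33088/(-16316) + 32070/(-10230) = 33088*(-1/16316) + 32070*(-1/10230) = -8272/4079 - 1069/341 = -7181203/1390939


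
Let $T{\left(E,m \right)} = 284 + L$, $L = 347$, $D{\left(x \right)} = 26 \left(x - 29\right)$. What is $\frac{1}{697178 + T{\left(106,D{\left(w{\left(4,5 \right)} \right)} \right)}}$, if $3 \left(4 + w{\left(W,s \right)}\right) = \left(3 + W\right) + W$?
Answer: $\frac{1}{697809} \approx 1.4331 \cdot 10^{-6}$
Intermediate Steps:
$w{\left(W,s \right)} = -3 + \frac{2 W}{3}$ ($w{\left(W,s \right)} = -4 + \frac{\left(3 + W\right) + W}{3} = -4 + \frac{3 + 2 W}{3} = -4 + \left(1 + \frac{2 W}{3}\right) = -3 + \frac{2 W}{3}$)
$D{\left(x \right)} = -754 + 26 x$ ($D{\left(x \right)} = 26 \left(-29 + x\right) = -754 + 26 x$)
$T{\left(E,m \right)} = 631$ ($T{\left(E,m \right)} = 284 + 347 = 631$)
$\frac{1}{697178 + T{\left(106,D{\left(w{\left(4,5 \right)} \right)} \right)}} = \frac{1}{697178 + 631} = \frac{1}{697809}$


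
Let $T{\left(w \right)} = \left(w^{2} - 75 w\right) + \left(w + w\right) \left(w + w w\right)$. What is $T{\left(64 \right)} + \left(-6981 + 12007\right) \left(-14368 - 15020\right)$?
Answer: $-147172312$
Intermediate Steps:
$T{\left(w \right)} = w^{2} - 75 w + 2 w \left(w + w^{2}\right)$ ($T{\left(w \right)} = \left(w^{2} - 75 w\right) + 2 w \left(w + w^{2}\right) = w^{2} - 75 w + 2 w \left(w + w^{2}\right)$)
$T{\left(64 \right)} + \left(-6981 + 12007\right) \left(-14368 - 15020\right) = 64 \left(-75 + 2 \cdot 64^{2} + 3 \cdot 64\right) + \left(-6981 + 12007\right) \left(-14368 - 15020\right) = 64 \left(-75 + 2 \cdot 4096 + 192\right) + 5026 \left(-29388\right) = 64 \left(-75 + 8192 + 192\right) - 147704088 = 64 \cdot 8309 - 147704088 = 531776 - 147704088 = -147172312$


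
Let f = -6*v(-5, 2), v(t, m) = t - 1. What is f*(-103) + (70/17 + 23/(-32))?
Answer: -2015303/544 ≈ -3704.6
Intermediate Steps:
v(t, m) = -1 + t
f = 36 (f = -6*(-1 - 5) = -6*(-6) = 36)
f*(-103) + (70/17 + 23/(-32)) = 36*(-103) + (70/17 + 23/(-32)) = -3708 + (70*(1/17) + 23*(-1/32)) = -3708 + (70/17 - 23/32) = -3708 + 1849/544 = -2015303/544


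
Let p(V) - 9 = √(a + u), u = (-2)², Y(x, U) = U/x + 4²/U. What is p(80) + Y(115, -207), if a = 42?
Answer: 7372/1035 + √46 ≈ 13.905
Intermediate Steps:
Y(x, U) = 16/U + U/x (Y(x, U) = U/x + 16/U = 16/U + U/x)
u = 4
p(V) = 9 + √46 (p(V) = 9 + √(42 + 4) = 9 + √46)
p(80) + Y(115, -207) = (9 + √46) + (16/(-207) - 207/115) = (9 + √46) + (16*(-1/207) - 207*1/115) = (9 + √46) + (-16/207 - 9/5) = (9 + √46) - 1943/1035 = 7372/1035 + √46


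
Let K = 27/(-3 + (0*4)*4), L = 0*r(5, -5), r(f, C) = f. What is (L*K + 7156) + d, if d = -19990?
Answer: -12834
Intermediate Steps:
L = 0 (L = 0*5 = 0)
K = -9 (K = 27/(-3 + 0*4) = 27/(-3 + 0) = 27/(-3) = 27*(-⅓) = -9)
(L*K + 7156) + d = (0*(-9) + 7156) - 19990 = (0 + 7156) - 19990 = 7156 - 19990 = -12834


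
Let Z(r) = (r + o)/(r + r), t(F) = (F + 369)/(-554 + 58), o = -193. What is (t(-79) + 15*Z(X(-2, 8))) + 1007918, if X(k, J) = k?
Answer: 250144869/248 ≈ 1.0086e+6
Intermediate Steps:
t(F) = -369/496 - F/496 (t(F) = (369 + F)/(-496) = (369 + F)*(-1/496) = -369/496 - F/496)
Z(r) = (-193 + r)/(2*r) (Z(r) = (r - 193)/(r + r) = (-193 + r)/((2*r)) = (-193 + r)*(1/(2*r)) = (-193 + r)/(2*r))
(t(-79) + 15*Z(X(-2, 8))) + 1007918 = ((-369/496 - 1/496*(-79)) + 15*((1/2)*(-193 - 2)/(-2))) + 1007918 = ((-369/496 + 79/496) + 15*((1/2)*(-1/2)*(-195))) + 1007918 = (-145/248 + 15*(195/4)) + 1007918 = (-145/248 + 2925/4) + 1007918 = 181205/248 + 1007918 = 250144869/248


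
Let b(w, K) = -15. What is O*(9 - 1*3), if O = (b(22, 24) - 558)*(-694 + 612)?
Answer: 281916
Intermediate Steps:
O = 46986 (O = (-15 - 558)*(-694 + 612) = -573*(-82) = 46986)
O*(9 - 1*3) = 46986*(9 - 1*3) = 46986*(9 - 3) = 46986*6 = 281916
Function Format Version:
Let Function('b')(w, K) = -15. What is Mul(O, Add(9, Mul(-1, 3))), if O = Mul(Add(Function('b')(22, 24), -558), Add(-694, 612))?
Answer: 281916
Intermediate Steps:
O = 46986 (O = Mul(Add(-15, -558), Add(-694, 612)) = Mul(-573, -82) = 46986)
Mul(O, Add(9, Mul(-1, 3))) = Mul(46986, Add(9, Mul(-1, 3))) = Mul(46986, Add(9, -3)) = Mul(46986, 6) = 281916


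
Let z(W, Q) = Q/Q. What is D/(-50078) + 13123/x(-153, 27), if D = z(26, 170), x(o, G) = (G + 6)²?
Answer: 59742955/4957722 ≈ 12.050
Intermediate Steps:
x(o, G) = (6 + G)²
z(W, Q) = 1
D = 1
D/(-50078) + 13123/x(-153, 27) = 1/(-50078) + 13123/((6 + 27)²) = 1*(-1/50078) + 13123/(33²) = -1/50078 + 13123/1089 = -1/50078 + 13123*(1/1089) = -1/50078 + 1193/99 = 59742955/4957722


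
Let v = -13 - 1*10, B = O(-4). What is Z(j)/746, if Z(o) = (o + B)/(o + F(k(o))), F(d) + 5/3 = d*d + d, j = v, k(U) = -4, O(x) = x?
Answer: 81/28348 ≈ 0.0028573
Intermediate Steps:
B = -4
v = -23 (v = -13 - 10 = -23)
j = -23
F(d) = -5/3 + d + d² (F(d) = -5/3 + (d*d + d) = -5/3 + (d² + d) = -5/3 + (d + d²) = -5/3 + d + d²)
Z(o) = (-4 + o)/(31/3 + o) (Z(o) = (o - 4)/(o + (-5/3 - 4 + (-4)²)) = (-4 + o)/(o + (-5/3 - 4 + 16)) = (-4 + o)/(o + 31/3) = (-4 + o)/(31/3 + o))
Z(j)/746 = (3*(-4 - 23)/(31 + 3*(-23)))/746 = (3*(-27)/(31 - 69))*(1/746) = (3*(-27)/(-38))*(1/746) = (3*(-1/38)*(-27))*(1/746) = (81/38)*(1/746) = 81/28348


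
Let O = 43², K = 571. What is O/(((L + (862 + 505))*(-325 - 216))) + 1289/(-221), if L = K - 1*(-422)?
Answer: -1646152269/282163960 ≈ -5.8340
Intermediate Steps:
L = 993 (L = 571 - 1*(-422) = 571 + 422 = 993)
O = 1849
O/(((L + (862 + 505))*(-325 - 216))) + 1289/(-221) = 1849/(((993 + (862 + 505))*(-325 - 216))) + 1289/(-221) = 1849/(((993 + 1367)*(-541))) + 1289*(-1/221) = 1849/((2360*(-541))) - 1289/221 = 1849/(-1276760) - 1289/221 = 1849*(-1/1276760) - 1289/221 = -1849/1276760 - 1289/221 = -1646152269/282163960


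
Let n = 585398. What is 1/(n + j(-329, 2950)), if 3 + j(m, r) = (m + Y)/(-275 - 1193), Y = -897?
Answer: 734/429680543 ≈ 1.7082e-6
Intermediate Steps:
j(m, r) = -3507/1468 - m/1468 (j(m, r) = -3 + (m - 897)/(-275 - 1193) = -3 + (-897 + m)/(-1468) = -3 + (-897 + m)*(-1/1468) = -3 + (897/1468 - m/1468) = -3507/1468 - m/1468)
1/(n + j(-329, 2950)) = 1/(585398 + (-3507/1468 - 1/1468*(-329))) = 1/(585398 + (-3507/1468 + 329/1468)) = 1/(585398 - 1589/734) = 1/(429680543/734) = 734/429680543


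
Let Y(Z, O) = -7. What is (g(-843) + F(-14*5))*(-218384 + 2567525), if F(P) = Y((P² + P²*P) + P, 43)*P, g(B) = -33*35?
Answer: -1562178765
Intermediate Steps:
g(B) = -1155
F(P) = -7*P
(g(-843) + F(-14*5))*(-218384 + 2567525) = (-1155 - (-98)*5)*(-218384 + 2567525) = (-1155 - 7*(-70))*2349141 = (-1155 + 490)*2349141 = -665*2349141 = -1562178765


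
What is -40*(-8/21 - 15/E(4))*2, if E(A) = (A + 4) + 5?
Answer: 33520/273 ≈ 122.78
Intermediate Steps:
E(A) = 9 + A (E(A) = (4 + A) + 5 = 9 + A)
-40*(-8/21 - 15/E(4))*2 = -40*(-8/21 - 15/(9 + 4))*2 = -40*(-8*1/21 - 15/13)*2 = -40*(-8/21 - 15*1/13)*2 = -40*(-8/21 - 15/13)*2 = -40*(-419/273)*2 = (16760/273)*2 = 33520/273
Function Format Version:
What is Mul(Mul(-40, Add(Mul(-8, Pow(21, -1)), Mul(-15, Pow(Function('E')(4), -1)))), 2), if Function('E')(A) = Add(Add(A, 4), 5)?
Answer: Rational(33520, 273) ≈ 122.78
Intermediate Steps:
Function('E')(A) = Add(9, A) (Function('E')(A) = Add(Add(4, A), 5) = Add(9, A))
Mul(Mul(-40, Add(Mul(-8, Pow(21, -1)), Mul(-15, Pow(Function('E')(4), -1)))), 2) = Mul(Mul(-40, Add(Mul(-8, Pow(21, -1)), Mul(-15, Pow(Add(9, 4), -1)))), 2) = Mul(Mul(-40, Add(Mul(-8, Rational(1, 21)), Mul(-15, Pow(13, -1)))), 2) = Mul(Mul(-40, Add(Rational(-8, 21), Mul(-15, Rational(1, 13)))), 2) = Mul(Mul(-40, Add(Rational(-8, 21), Rational(-15, 13))), 2) = Mul(Mul(-40, Rational(-419, 273)), 2) = Mul(Rational(16760, 273), 2) = Rational(33520, 273)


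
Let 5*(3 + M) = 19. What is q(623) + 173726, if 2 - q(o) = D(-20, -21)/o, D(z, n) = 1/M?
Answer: 432930171/2492 ≈ 1.7373e+5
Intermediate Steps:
M = ⅘ (M = -3 + (⅕)*19 = -3 + 19/5 = ⅘ ≈ 0.80000)
D(z, n) = 5/4 (D(z, n) = 1/(⅘) = 5/4)
q(o) = 2 - 5/(4*o)
q(623) + 173726 = (2 - 5/4/623) + 173726 = (2 - 5/4*1/623) + 173726 = (2 - 5/2492) + 173726 = 4979/2492 + 173726 = 432930171/2492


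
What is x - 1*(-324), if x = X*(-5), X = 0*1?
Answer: 324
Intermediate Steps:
X = 0
x = 0 (x = 0*(-5) = 0)
x - 1*(-324) = 0 - 1*(-324) = 0 + 324 = 324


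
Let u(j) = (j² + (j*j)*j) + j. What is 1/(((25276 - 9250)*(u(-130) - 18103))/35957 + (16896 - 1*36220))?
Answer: -35957/35925317726 ≈ -1.0009e-6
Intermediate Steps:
u(j) = j + j² + j³ (u(j) = (j² + j²*j) + j = (j² + j³) + j = j + j² + j³)
1/(((25276 - 9250)*(u(-130) - 18103))/35957 + (16896 - 1*36220)) = 1/(((25276 - 9250)*(-130*(1 - 130 + (-130)²) - 18103))/35957 + (16896 - 1*36220)) = 1/((16026*(-130*(1 - 130 + 16900) - 18103))*(1/35957) + (16896 - 36220)) = 1/((16026*(-130*16771 - 18103))*(1/35957) - 19324) = 1/((16026*(-2180230 - 18103))*(1/35957) - 19324) = 1/((16026*(-2198333))*(1/35957) - 19324) = 1/(-35230484658*1/35957 - 19324) = 1/(-35230484658/35957 - 19324) = 1/(-35925317726/35957) = -35957/35925317726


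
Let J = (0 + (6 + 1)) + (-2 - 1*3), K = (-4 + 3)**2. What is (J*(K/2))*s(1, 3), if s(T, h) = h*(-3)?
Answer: -9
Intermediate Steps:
s(T, h) = -3*h
K = 1 (K = (-1)**2 = 1)
J = 2 (J = (0 + 7) + (-2 - 3) = 7 - 5 = 2)
(J*(K/2))*s(1, 3) = (2*(1/2))*(-3*3) = (2*(1*(1/2)))*(-9) = (2*(1/2))*(-9) = 1*(-9) = -9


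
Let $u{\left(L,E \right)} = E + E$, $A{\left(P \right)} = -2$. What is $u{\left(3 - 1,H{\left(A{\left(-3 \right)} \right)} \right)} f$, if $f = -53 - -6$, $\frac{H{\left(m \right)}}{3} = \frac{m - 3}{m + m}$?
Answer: $- \frac{705}{2} \approx -352.5$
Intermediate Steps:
$H{\left(m \right)} = \frac{3 \left(-3 + m\right)}{2 m}$ ($H{\left(m \right)} = 3 \frac{m - 3}{m + m} = 3 \frac{-3 + m}{2 m} = \frac{3 \left(-3 + m\right)}{2 m}$)
$u{\left(L,E \right)} = 2 E$
$f = -47$ ($f = -53 + 6 = -47$)
$u{\left(3 - 1,H{\left(A{\left(-3 \right)} \right)} \right)} f = 2 \frac{3 \left(-3 - 2\right)}{2 \left(-2\right)} \left(-47\right) = 2 \cdot \frac{3}{2} \left(- \frac{1}{2}\right) \left(-5\right) \left(-47\right) = 2 \cdot \frac{15}{4} \left(-47\right) = \frac{15}{2} \left(-47\right) = - \frac{705}{2}$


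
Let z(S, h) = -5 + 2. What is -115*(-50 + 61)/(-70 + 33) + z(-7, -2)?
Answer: 1154/37 ≈ 31.189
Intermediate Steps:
z(S, h) = -3
-115*(-50 + 61)/(-70 + 33) + z(-7, -2) = -115*(-50 + 61)/(-70 + 33) - 3 = -1265/(-37) - 3 = -1265*(-1)/37 - 3 = -115*(-11/37) - 3 = 1265/37 - 3 = 1154/37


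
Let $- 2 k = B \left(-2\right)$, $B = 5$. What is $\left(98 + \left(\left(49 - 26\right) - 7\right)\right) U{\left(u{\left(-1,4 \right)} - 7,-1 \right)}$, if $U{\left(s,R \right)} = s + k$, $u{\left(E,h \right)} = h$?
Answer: $228$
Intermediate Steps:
$k = 5$ ($k = - \frac{5 \left(-2\right)}{2} = \left(- \frac{1}{2}\right) \left(-10\right) = 5$)
$U{\left(s,R \right)} = 5 + s$ ($U{\left(s,R \right)} = s + 5 = 5 + s$)
$\left(98 + \left(\left(49 - 26\right) - 7\right)\right) U{\left(u{\left(-1,4 \right)} - 7,-1 \right)} = \left(98 + \left(\left(49 - 26\right) - 7\right)\right) \left(5 + \left(4 - 7\right)\right) = \left(98 + \left(23 - 7\right)\right) \left(5 + \left(4 - 7\right)\right) = \left(98 + 16\right) \left(5 - 3\right) = 114 \cdot 2 = 228$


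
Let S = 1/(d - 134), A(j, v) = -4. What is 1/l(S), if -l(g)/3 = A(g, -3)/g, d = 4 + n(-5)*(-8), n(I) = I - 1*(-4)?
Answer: -1/1464 ≈ -0.00068306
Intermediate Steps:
n(I) = 4 + I (n(I) = I + 4 = 4 + I)
d = 12 (d = 4 + (4 - 5)*(-8) = 4 - 1*(-8) = 4 + 8 = 12)
S = -1/122 (S = 1/(12 - 134) = 1/(-122) = -1/122 ≈ -0.0081967)
l(g) = 12/g (l(g) = -(-12)/g = 12/g)
1/l(S) = 1/(12/(-1/122)) = 1/(12*(-122)) = 1/(-1464) = -1/1464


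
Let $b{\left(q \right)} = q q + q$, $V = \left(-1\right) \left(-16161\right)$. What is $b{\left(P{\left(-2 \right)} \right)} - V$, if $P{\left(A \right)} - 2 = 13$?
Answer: $-15921$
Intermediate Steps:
$P{\left(A \right)} = 15$ ($P{\left(A \right)} = 2 + 13 = 15$)
$V = 16161$
$b{\left(q \right)} = q + q^{2}$ ($b{\left(q \right)} = q^{2} + q = q + q^{2}$)
$b{\left(P{\left(-2 \right)} \right)} - V = 15 \left(1 + 15\right) - 16161 = 15 \cdot 16 - 16161 = 240 - 16161 = -15921$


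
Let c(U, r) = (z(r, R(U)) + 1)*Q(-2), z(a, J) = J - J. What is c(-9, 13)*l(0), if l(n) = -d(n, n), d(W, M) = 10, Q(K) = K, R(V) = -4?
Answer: 20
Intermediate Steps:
z(a, J) = 0
l(n) = -10 (l(n) = -1*10 = -10)
c(U, r) = -2 (c(U, r) = (0 + 1)*(-2) = 1*(-2) = -2)
c(-9, 13)*l(0) = -2*(-10) = 20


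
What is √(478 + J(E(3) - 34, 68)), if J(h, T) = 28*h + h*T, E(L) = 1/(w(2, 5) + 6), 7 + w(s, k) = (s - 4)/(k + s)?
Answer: I*√25746/3 ≈ 53.485*I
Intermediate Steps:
w(s, k) = -7 + (-4 + s)/(k + s) (w(s, k) = -7 + (s - 4)/(k + s) = -7 + (-4 + s)/(k + s))
E(L) = -7/9 (E(L) = 1/((-4 - 7*5 - 6*2)/(5 + 2) + 6) = 1/((-4 - 35 - 12)/7 + 6) = 1/((⅐)*(-51) + 6) = 1/(-51/7 + 6) = 1/(-9/7) = -7/9)
J(h, T) = 28*h + T*h
√(478 + J(E(3) - 34, 68)) = √(478 + (-7/9 - 34)*(28 + 68)) = √(478 - 313/9*96) = √(478 - 10016/3) = √(-8582/3) = I*√25746/3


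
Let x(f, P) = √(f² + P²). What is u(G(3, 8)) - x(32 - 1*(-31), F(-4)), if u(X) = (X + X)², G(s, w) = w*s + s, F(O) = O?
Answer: 2916 - √3985 ≈ 2852.9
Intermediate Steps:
G(s, w) = s + s*w (G(s, w) = s*w + s = s + s*w)
x(f, P) = √(P² + f²)
u(X) = 4*X² (u(X) = (2*X)² = 4*X²)
u(G(3, 8)) - x(32 - 1*(-31), F(-4)) = 4*(3*(1 + 8))² - √((-4)² + (32 - 1*(-31))²) = 4*(3*9)² - √(16 + (32 + 31)²) = 4*27² - √(16 + 63²) = 4*729 - √(16 + 3969) = 2916 - √3985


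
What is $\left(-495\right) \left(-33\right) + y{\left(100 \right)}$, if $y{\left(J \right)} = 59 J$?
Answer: $22235$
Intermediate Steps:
$\left(-495\right) \left(-33\right) + y{\left(100 \right)} = \left(-495\right) \left(-33\right) + 59 \cdot 100 = 16335 + 5900 = 22235$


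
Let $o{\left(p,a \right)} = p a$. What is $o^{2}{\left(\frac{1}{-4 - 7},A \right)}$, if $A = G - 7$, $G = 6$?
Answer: $\frac{1}{121} \approx 0.0082645$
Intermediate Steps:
$A = -1$ ($A = 6 - 7 = -1$)
$o{\left(p,a \right)} = a p$
$o^{2}{\left(\frac{1}{-4 - 7},A \right)} = \left(- \frac{1}{-4 - 7}\right)^{2} = \left(- \frac{1}{-11}\right)^{2} = \left(\left(-1\right) \left(- \frac{1}{11}\right)\right)^{2} = \left(\frac{1}{11}\right)^{2} = \frac{1}{121}$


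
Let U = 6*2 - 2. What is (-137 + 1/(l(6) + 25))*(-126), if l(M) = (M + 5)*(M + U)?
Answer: 1156512/67 ≈ 17261.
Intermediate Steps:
U = 10 (U = 12 - 2 = 10)
l(M) = (5 + M)*(10 + M) (l(M) = (M + 5)*(M + 10) = (5 + M)*(10 + M))
(-137 + 1/(l(6) + 25))*(-126) = (-137 + 1/((50 + 6² + 15*6) + 25))*(-126) = (-137 + 1/((50 + 36 + 90) + 25))*(-126) = (-137 + 1/(176 + 25))*(-126) = (-137 + 1/201)*(-126) = -27536/201*(-126) = 1156512/67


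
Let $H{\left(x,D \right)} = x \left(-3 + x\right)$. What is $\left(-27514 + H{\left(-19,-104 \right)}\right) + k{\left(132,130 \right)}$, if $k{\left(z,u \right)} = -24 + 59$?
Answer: $-27061$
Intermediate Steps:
$k{\left(z,u \right)} = 35$
$\left(-27514 + H{\left(-19,-104 \right)}\right) + k{\left(132,130 \right)} = \left(-27514 - 19 \left(-3 - 19\right)\right) + 35 = \left(-27514 - -418\right) + 35 = \left(-27514 + 418\right) + 35 = -27096 + 35 = -27061$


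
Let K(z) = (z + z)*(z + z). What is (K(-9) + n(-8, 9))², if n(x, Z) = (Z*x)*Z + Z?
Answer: 99225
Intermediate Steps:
K(z) = 4*z² (K(z) = (2*z)*(2*z) = 4*z²)
n(x, Z) = Z + x*Z² (n(x, Z) = x*Z² + Z = Z + x*Z²)
(K(-9) + n(-8, 9))² = (4*(-9)² + 9*(1 + 9*(-8)))² = (4*81 + 9*(1 - 72))² = (324 + 9*(-71))² = (324 - 639)² = (-315)² = 99225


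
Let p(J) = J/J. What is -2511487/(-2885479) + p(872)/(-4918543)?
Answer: 12352853917962/14192352537097 ≈ 0.87039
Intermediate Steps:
p(J) = 1
-2511487/(-2885479) + p(872)/(-4918543) = -2511487/(-2885479) + 1/(-4918543) = -2511487*(-1/2885479) + 1*(-1/4918543) = 2511487/2885479 - 1/4918543 = 12352853917962/14192352537097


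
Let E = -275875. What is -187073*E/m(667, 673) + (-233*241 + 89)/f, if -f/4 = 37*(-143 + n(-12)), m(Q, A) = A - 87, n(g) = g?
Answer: 295976252609749/3360710 ≈ 8.8070e+7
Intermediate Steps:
m(Q, A) = -87 + A
f = 22940 (f = -148*(-143 - 12) = -148*(-155) = -4*(-5735) = 22940)
-187073*E/m(667, 673) + (-233*241 + 89)/f = -187073*(-275875/(-87 + 673)) + (-233*241 + 89)/22940 = -187073/(586*(-1/275875)) + (-56153 + 89)*(1/22940) = -187073/(-586/275875) - 56064*1/22940 = -187073*(-275875/586) - 14016/5735 = 51608763875/586 - 14016/5735 = 295976252609749/3360710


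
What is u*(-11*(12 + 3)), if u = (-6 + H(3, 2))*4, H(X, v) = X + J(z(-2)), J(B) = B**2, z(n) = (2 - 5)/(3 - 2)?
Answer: -3960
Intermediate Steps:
z(n) = -3 (z(n) = -3/1 = -3*1 = -3)
H(X, v) = 9 + X (H(X, v) = X + (-3)**2 = X + 9 = 9 + X)
u = 24 (u = (-6 + (9 + 3))*4 = (-6 + 12)*4 = 6*4 = 24)
u*(-11*(12 + 3)) = 24*(-11*(12 + 3)) = 24*(-11*15) = 24*(-165) = -3960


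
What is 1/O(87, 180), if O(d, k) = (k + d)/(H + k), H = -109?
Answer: 71/267 ≈ 0.26592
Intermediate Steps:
O(d, k) = (d + k)/(-109 + k) (O(d, k) = (k + d)/(-109 + k) = (d + k)/(-109 + k))
1/O(87, 180) = 1/((87 + 180)/(-109 + 180)) = 1/(267/71) = 71/267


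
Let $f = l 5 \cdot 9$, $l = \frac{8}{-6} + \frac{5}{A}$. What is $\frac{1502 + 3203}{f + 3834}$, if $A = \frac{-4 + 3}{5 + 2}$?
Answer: $\frac{4705}{2199} \approx 2.1396$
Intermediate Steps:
$A = - \frac{1}{7} \approx -0.14286$
$l = - \frac{109}{3}$ ($l = \frac{8}{-6} + \frac{5}{- \frac{1}{7}} = 8 \left(- \frac{1}{6}\right) + 5 \left(-7\right) = - \frac{4}{3} - 35 = - \frac{109}{3} \approx -36.333$)
$f = -1635$ ($f = \left(- \frac{109}{3}\right) 5 \cdot 9 = \left(- \frac{545}{3}\right) 9 = -1635$)
$\frac{1502 + 3203}{f + 3834} = \frac{1502 + 3203}{-1635 + 3834} = \frac{4705}{2199}$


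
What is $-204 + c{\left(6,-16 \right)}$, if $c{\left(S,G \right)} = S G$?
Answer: $-300$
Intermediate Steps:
$c{\left(S,G \right)} = G S$
$-204 + c{\left(6,-16 \right)} = -204 - 96 = -300$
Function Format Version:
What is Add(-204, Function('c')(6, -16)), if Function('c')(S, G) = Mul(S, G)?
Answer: -300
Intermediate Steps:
Function('c')(S, G) = Mul(G, S)
Add(-204, Function('c')(6, -16)) = Add(-204, Mul(-16, 6)) = Add(-204, -96) = -300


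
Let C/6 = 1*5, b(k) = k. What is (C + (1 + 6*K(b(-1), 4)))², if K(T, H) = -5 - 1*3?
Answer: 289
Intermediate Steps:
K(T, H) = -8 (K(T, H) = -5 - 3 = -8)
C = 30 (C = 6*(1*5) = 6*5 = 30)
(C + (1 + 6*K(b(-1), 4)))² = (30 + (1 + 6*(-8)))² = (30 + (1 - 48))² = (30 - 47)² = (-17)² = 289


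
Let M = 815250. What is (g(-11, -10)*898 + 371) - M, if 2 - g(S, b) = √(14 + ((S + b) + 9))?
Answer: -813083 - 898*√2 ≈ -8.1435e+5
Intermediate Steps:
g(S, b) = 2 - √(23 + S + b) (g(S, b) = 2 - √(14 + ((S + b) + 9)) = 2 - √(14 + (9 + S + b)) = 2 - √(23 + S + b))
(g(-11, -10)*898 + 371) - M = ((2 - √(23 - 11 - 10))*898 + 371) - 1*815250 = ((2 - √2)*898 + 371) - 815250 = ((1796 - 898*√2) + 371) - 815250 = (2167 - 898*√2) - 815250 = -813083 - 898*√2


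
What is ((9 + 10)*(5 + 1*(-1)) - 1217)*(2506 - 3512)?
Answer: 1147846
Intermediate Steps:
((9 + 10)*(5 + 1*(-1)) - 1217)*(2506 - 3512) = (19*(5 - 1) - 1217)*(-1006) = (19*4 - 1217)*(-1006) = (76 - 1217)*(-1006) = -1141*(-1006) = 1147846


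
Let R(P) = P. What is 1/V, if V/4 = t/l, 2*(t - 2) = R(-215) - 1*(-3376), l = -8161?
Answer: -8161/6330 ≈ -1.2893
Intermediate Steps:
t = 3165/2 (t = 2 + (-215 - 1*(-3376))/2 = 2 + (-215 + 3376)/2 = 2 + (½)*3161 = 2 + 3161/2 = 3165/2 ≈ 1582.5)
V = -6330/8161 (V = 4*((3165/2)/(-8161)) = 4*((3165/2)*(-1/8161)) = 4*(-3165/16322) = -6330/8161 ≈ -0.77564)
1/V = 1/(-6330/8161) = -8161/6330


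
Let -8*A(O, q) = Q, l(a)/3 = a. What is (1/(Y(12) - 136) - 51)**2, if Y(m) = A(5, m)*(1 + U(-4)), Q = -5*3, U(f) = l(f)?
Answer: 4084615921/1570009 ≈ 2601.7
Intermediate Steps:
l(a) = 3*a
U(f) = 3*f
Q = -15
A(O, q) = 15/8 (A(O, q) = -1/8*(-15) = 15/8)
Y(m) = -165/8 (Y(m) = 15*(1 + 3*(-4))/8 = 15*(1 - 12)/8 = (15/8)*(-11) = -165/8)
(1/(Y(12) - 136) - 51)**2 = (1/(-165/8 - 136) - 51)**2 = (1/(-1253/8) - 51)**2 = (-8/1253 - 51)**2 = (-63911/1253)**2 = 4084615921/1570009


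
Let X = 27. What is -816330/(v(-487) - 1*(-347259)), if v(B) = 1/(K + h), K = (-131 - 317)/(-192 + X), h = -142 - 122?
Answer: -11731206320/4990343281 ≈ -2.3508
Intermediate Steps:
h = -264
K = 448/165 (K = (-131 - 317)/(-192 + 27) = -448/(-165) = -448*(-1/165) = 448/165 ≈ 2.7152)
v(B) = -165/43112 (v(B) = 1/(448/165 - 264) = 1/(-43112/165) = -165/43112)
-816330/(v(-487) - 1*(-347259)) = -816330/(-165/43112 - 1*(-347259)) = -816330/(-165/43112 + 347259) = -816330/14971029843/43112 = -816330*43112/14971029843 = -11731206320/4990343281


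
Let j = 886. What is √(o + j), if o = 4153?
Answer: √5039 ≈ 70.986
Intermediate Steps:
√(o + j) = √(4153 + 886) = √5039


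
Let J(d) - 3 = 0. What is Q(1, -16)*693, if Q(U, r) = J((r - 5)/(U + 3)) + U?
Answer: 2772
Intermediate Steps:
J(d) = 3 (J(d) = 3 + 0 = 3)
Q(U, r) = 3 + U
Q(1, -16)*693 = (3 + 1)*693 = 4*693 = 2772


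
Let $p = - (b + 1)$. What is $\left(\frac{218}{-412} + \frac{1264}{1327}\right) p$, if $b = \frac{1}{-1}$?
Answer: $0$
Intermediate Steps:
$b = -1$
$p = 0$ ($p = - (-1 + 1) = \left(-1\right) 0 = 0$)
$\left(\frac{218}{-412} + \frac{1264}{1327}\right) p = \left(\frac{218}{-412} + \frac{1264}{1327}\right) 0 = \left(218 \left(- \frac{1}{412}\right) + 1264 \cdot \frac{1}{1327}\right) 0 = \left(- \frac{109}{206} + \frac{1264}{1327}\right) 0 = \frac{115741}{273362} \cdot 0 = 0$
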